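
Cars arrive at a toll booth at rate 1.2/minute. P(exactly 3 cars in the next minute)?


Poisson(λ=1.2): P(X=3) = e^(-λ)×λ^k/k!
= e^(-1.2) × 1.2^3 / 3!
≈ 0.3011942119 × 1.728 / 6 ≈ 0.086744

P(X=3) ≈ 0.086744 ≈ 8.67%


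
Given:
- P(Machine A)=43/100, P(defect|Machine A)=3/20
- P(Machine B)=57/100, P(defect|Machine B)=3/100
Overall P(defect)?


P(B) = Σ P(B|Aᵢ)×P(Aᵢ)
  3/20×43/100 = 129/2000
  3/100×57/100 = 171/10000
Sum = 51/625

P(defect) = 51/625 ≈ 8.16%


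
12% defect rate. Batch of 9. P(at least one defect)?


P(all good) = (22/25)^9 = 1207269217792/3814697265625
P(≥1 defect) = 2607428047833/3814697265625

P = 2607428047833/3814697265625 ≈ 68.35%


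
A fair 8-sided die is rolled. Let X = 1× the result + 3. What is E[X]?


E[die] = (1+8)/2 = 9/2
E[X] = 1×9/2 + 3 = 15/2

E[X] = 15/2


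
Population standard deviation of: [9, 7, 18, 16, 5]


Mean = 55/5 = 11
  (9-11)²=4
  (7-11)²=16
  (18-11)²=49
  (16-11)²=25
  (5-11)²=36
Σ(x-μ)² = 130
σ² = 130/5 = 26

σ = √(26) ≈ 5.0990


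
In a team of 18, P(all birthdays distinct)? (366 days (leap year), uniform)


P(all different) = Π(366-i)/366 for i=0..17
= (366/366)×(365/366)×...×(349/366)
= 0.653862

P ≈ 0.6539 ≈ 65.39%


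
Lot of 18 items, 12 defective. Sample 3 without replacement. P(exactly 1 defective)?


Hypergeometric: C(12,1)×C(6,2)/C(18,3)
= 12×15/816 = 15/68

P(X=1) = 15/68 ≈ 22.06%


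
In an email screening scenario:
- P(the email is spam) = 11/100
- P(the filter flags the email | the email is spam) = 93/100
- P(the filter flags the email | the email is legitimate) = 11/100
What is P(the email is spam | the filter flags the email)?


Using Bayes' theorem:
P(A|B) = P(B|A)·P(A) / P(B)

P(the filter flags the email) = 93/100 × 11/100 + 11/100 × 89/100
= 1023/10000 + 979/10000 = 1001/5000

P(the email is spam|the filter flags the email) = (1023/10000) / (1001/5000) = 93/182

P(the email is spam|the filter flags the email) = 93/182 ≈ 51.10%


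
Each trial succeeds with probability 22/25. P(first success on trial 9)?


Geometric: P(X=9) = (1-p)^(k-1)×p = (3/25)^8×22/25 = 144342/3814697265625

P(X=9) = 144342/3814697265625 ≈ 0.00%


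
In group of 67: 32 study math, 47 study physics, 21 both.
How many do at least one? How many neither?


|A∪B| = 32+47-21 = 58
Neither = 67-58 = 9

At least one: 58; Neither: 9


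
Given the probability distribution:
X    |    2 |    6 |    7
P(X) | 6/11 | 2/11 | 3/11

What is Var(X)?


E[X] = 45/11
E[X²] = 243/11
Var(X) = E[X²] - (E[X])² = 243/11 - 2025/121 = 648/121

Var(X) = 648/121 ≈ 5.3554


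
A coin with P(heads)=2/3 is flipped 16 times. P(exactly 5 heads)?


Binomial: P(X=5) = C(16,5)×p^5×(1-p)^11
= 4368 × 32/243 × 1/177147 = 46592/14348907

P(X=5) = 46592/14348907 ≈ 0.32%


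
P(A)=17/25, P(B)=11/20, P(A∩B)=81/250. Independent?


P(A)×P(B) = 187/500
P(A∩B) = 81/250
Not equal → NOT independent

No, not independent


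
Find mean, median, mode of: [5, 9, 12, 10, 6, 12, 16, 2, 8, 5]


Sorted: [2, 5, 5, 6, 8, 9, 10, 12, 12, 16]
Mean = 85/10 = 17/2
Median = 17/2
Freq: {5: 2, 9: 1, 12: 2, 10: 1, 6: 1, 16: 1, 2: 1, 8: 1}
Mode: [5, 12]

Mean=17/2, Median=17/2, Mode=[5, 12]


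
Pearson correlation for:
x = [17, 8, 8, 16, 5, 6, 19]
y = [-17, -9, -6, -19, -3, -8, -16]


n=7, Σx=79, Σy=-78, Σxy=-1080, Σx²=1095, Σy²=1096
r = (7×(-1080) - 79×(-78))/√((7×1095 - 79²)(7×1096 - (-78)²))
= -1398/√(1424×1588) = -1398/√2261312 ≈ -1398/1503.7659 ≈ -0.9297

r ≈ -0.9297


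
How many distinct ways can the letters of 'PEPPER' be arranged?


Letters: 6, freq: {'P': 3, 'E': 2, 'R': 1}
6!/(3!×2!×1!) = 720/12 = 60

60


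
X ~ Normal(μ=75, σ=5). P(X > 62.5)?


z = (62.5-75)/5 = -2.5
P(X > 62.5) = 1 - P(Z ≤ -2.5) = 1 - 0.0062 = 0.9938

P(X > 62.5) ≈ 0.9938


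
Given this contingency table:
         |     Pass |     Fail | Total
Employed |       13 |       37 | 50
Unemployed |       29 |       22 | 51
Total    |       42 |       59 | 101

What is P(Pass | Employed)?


P(Pass | Employed) = 13/(13+37) = 13/50

P(Pass|Employed) = 13/50 ≈ 26.00%


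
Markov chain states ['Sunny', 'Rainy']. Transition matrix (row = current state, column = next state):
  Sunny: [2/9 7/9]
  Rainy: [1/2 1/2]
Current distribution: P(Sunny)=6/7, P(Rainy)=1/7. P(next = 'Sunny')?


P(next=Sunny) = Σᵢ P(now=i)×P(i→Sunny)
= 6/7×2/9 + 1/7×1/2
= 4/21 + 1/14 = 11/42

P = 11/42 ≈ 0.2619


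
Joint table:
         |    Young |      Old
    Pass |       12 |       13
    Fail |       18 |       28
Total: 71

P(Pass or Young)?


P(Pass∨Young) = P(Pass) + P(Young) - P(Pass∧Young)
= (25 + 30 - 12)/71 = 43/71

P = 43/71 ≈ 60.56%


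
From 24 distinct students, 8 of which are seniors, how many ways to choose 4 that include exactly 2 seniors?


Choose 2 of the 8 seniors and 2 of the other 16 students:
C(8,2)×C(16,2) = 28×120 = 3360

3360


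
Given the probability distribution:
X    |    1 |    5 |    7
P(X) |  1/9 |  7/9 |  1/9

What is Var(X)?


E[X] = 43/9
E[X²] = 25
Var(X) = E[X²] - (E[X])² = 25 - 1849/81 = 176/81

Var(X) = 176/81 ≈ 2.1728


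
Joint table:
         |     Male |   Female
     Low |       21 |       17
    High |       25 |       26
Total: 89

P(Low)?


P(Low) = (21+17)/89 = 38/89

P(Low) = 38/89 ≈ 42.70%


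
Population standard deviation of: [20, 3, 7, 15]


Mean = 45/4
  (20-45/4)²=1225/16
  (3-45/4)²=1089/16
  (7-45/4)²=289/16
  (15-45/4)²=225/16
Σ(x-μ)² = 707/4
σ² = (707/4)/4 = 707/16

σ = √(707/16) ≈ 6.6474


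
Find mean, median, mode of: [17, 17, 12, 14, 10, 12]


Sorted: [10, 12, 12, 14, 17, 17]
Mean = 82/6 = 41/3
Median = 13
Freq: {17: 2, 12: 2, 14: 1, 10: 1}
Mode: [12, 17]

Mean=41/3, Median=13, Mode=[12, 17]


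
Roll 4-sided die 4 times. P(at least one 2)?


P(no 2)^4 = (3/4)^4 = 81/256
P(≥1) = 1 - 81/256 = 175/256

P = 175/256 ≈ 68.36%


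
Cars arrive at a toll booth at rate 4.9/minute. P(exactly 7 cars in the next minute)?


Poisson(λ=4.9): P(X=7) = e^(-λ)×λ^k/k!
= e^(-4.9) × 4.9^7 / 7!
≈ 0.007446583071 × 67822.3072849 / 5040 ≈ 0.100207

P(X=7) ≈ 0.100207 ≈ 10.02%


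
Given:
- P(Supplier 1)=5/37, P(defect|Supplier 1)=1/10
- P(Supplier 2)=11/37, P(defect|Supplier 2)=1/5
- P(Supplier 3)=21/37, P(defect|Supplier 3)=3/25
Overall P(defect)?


P(B) = Σ P(B|Aᵢ)×P(Aᵢ)
  1/10×5/37 = 1/74
  1/5×11/37 = 11/185
  3/25×21/37 = 63/925
Sum = 261/1850

P(defect) = 261/1850 ≈ 14.11%


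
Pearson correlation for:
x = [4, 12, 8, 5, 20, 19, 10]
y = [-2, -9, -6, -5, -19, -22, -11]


n=7, Σx=78, Σy=-74, Σxy=-1097, Σx²=1110, Σy²=1112
r = (7×(-1097) - 78×(-74))/√((7×1110 - 78²)(7×1112 - (-74)²))
= -1907/√(1686×2308) = -1907/√3891288 ≈ -1907/1972.6348 ≈ -0.9667

r ≈ -0.9667


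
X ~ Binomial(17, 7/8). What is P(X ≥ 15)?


P(X ≥ 15) = Σ P(X=i) for i=15..17
P(X=15) = 80708545669031/281474976710656
P(X=16) = 564959819683217/2251799813685248
P(X=17) = 232630513987207/2251799813685248
Sum = 90203668688917/140737488355328

P(X ≥ 15) = 90203668688917/140737488355328 ≈ 64.09%


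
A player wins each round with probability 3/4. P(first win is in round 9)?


Geometric: P(X=9) = (1-p)^(k-1)×p = (1/4)^8×3/4 = 3/262144

P(X=9) = 3/262144 ≈ 0.00%


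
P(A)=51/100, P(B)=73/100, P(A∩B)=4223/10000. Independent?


P(A)×P(B) = 3723/10000
P(A∩B) = 4223/10000
Not equal → NOT independent

No, not independent


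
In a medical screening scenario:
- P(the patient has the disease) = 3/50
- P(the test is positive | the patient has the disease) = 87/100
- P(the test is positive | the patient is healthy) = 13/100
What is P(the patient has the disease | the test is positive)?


Using Bayes' theorem:
P(A|B) = P(B|A)·P(A) / P(B)

P(the test is positive) = 87/100 × 3/50 + 13/100 × 47/50
= 261/5000 + 611/5000 = 109/625

P(the patient has the disease|the test is positive) = (261/5000) / (109/625) = 261/872

P(the patient has the disease|the test is positive) = 261/872 ≈ 29.93%


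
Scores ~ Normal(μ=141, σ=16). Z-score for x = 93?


z = (x - μ)/σ = (93 - 141)/16 = -3.0

z = -3.0


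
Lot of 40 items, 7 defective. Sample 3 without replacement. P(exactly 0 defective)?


Hypergeometric: C(7,0)×C(33,3)/C(40,3)
= 1×5456/9880 = 682/1235

P(X=0) = 682/1235 ≈ 55.22%


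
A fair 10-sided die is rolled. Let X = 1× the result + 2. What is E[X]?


E[die] = (1+10)/2 = 11/2
E[X] = 1×11/2 + 2 = 15/2

E[X] = 15/2


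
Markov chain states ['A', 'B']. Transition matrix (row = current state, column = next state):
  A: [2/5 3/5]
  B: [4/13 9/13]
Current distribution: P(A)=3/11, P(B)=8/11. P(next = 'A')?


P(next=A) = Σᵢ P(now=i)×P(i→A)
= 3/11×2/5 + 8/11×4/13
= 6/55 + 32/143 = 238/715

P = 238/715 ≈ 0.3329


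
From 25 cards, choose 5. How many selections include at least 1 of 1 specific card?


Complement: C(25,5) - C(24,5) = 53130 - 42504 = 10626

10626


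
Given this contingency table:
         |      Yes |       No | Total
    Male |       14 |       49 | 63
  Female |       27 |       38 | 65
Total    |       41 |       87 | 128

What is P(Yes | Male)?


P(Yes | Male) = 14/(14+49) = 14/63 = 2/9

P(Yes|Male) = 2/9 ≈ 22.22%


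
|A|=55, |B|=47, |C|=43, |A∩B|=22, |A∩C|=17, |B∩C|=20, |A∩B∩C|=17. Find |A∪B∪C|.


|A∪B∪C| = 55+47+43-22-17-20+17 = 103

|A∪B∪C| = 103


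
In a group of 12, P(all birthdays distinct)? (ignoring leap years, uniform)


P(all different) = Π(365-i)/365 for i=0..11
= (365/365)×(364/365)×...×(354/365)
= 0.832975

P ≈ 0.8330 ≈ 83.30%


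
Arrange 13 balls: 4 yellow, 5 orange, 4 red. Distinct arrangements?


13!/(4!×5!×4!) = 90090

90090


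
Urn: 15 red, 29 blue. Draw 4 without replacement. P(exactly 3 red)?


Hypergeometric: C(15,3)×C(29,1)/C(44,4)
= 455×29/135751 = 1885/19393

P(X=3) = 1885/19393 ≈ 9.72%


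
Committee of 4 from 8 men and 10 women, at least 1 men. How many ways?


Count by #men:
  1M,3W: C(8,1)×C(10,3)=960
  2M,2W: C(8,2)×C(10,2)=1260
  3M,1W: C(8,3)×C(10,1)=560
  4M,0W: C(8,4)×C(10,0)=70
Total = 2850

2850


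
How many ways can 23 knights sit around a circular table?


Circular arrangements of 23 distinct objects: fix one position to break rotational symmetry.
(n-1)! = 22! = 1124000727777607680000

1124000727777607680000


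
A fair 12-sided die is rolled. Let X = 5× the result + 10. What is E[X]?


E[die] = (1+12)/2 = 13/2
E[X] = 5×13/2 + 10 = 85/2

E[X] = 85/2


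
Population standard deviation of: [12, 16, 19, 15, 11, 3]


Mean = 76/6 = 38/3
  (12-38/3)²=4/9
  (16-38/3)²=100/9
  (19-38/3)²=361/9
  (15-38/3)²=49/9
  (11-38/3)²=25/9
  (3-38/3)²=841/9
Σ(x-μ)² = 460/3
σ² = (460/3)/6 = 230/9

σ = √(230/9) ≈ 5.0553


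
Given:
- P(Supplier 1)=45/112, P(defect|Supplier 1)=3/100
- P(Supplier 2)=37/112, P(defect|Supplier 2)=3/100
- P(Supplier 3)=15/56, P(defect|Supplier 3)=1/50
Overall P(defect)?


P(B) = Σ P(B|Aᵢ)×P(Aᵢ)
  3/100×45/112 = 27/2240
  3/100×37/112 = 111/11200
  1/50×15/56 = 3/560
Sum = 153/5600

P(defect) = 153/5600 ≈ 2.73%


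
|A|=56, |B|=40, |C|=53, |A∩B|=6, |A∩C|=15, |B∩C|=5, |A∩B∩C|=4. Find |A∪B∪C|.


|A∪B∪C| = 56+40+53-6-15-5+4 = 127

|A∪B∪C| = 127


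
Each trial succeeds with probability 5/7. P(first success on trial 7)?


Geometric: P(X=7) = (1-p)^(k-1)×p = (2/7)^6×5/7 = 320/823543

P(X=7) = 320/823543 ≈ 0.04%


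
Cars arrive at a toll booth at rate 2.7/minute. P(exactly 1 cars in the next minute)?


Poisson(λ=2.7): P(X=1) = e^(-λ)×λ^k/k!
= e^(-2.7) × 2.7^1 / 1!
≈ 0.06720551274 × 2.7 / 1 ≈ 0.181455

P(X=1) ≈ 0.181455 ≈ 18.15%


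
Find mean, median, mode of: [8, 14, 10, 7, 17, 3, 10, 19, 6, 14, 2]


Sorted: [2, 3, 6, 7, 8, 10, 10, 14, 14, 17, 19]
Mean = 110/11 = 10
Median = 10
Freq: {8: 1, 14: 2, 10: 2, 7: 1, 17: 1, 3: 1, 19: 1, 6: 1, 2: 1}
Mode: [10, 14]

Mean=10, Median=10, Mode=[10, 14]


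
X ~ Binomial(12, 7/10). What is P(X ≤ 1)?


P(X ≤ 1) = Σ P(X=i) for i=0..1
P(X=0) = 531441/1000000000000
P(X=1) = 3720087/250000000000
Sum = 15411789/1000000000000

P(X ≤ 1) = 15411789/1000000000000 ≈ 0.00%


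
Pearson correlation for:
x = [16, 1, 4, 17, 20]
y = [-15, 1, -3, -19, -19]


n=5, Σx=58, Σy=-55, Σxy=-954, Σx²=962, Σy²=957
r = (5×(-954) - 58×(-55))/√((5×962 - 58²)(5×957 - (-55)²))
= -1580/√(1446×1760) = -1580/√2544960 ≈ -1580/1595.2931 ≈ -0.9904

r ≈ -0.9904


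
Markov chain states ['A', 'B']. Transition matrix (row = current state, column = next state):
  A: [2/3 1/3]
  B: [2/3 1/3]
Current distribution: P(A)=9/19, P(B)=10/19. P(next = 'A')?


P(next=A) = Σᵢ P(now=i)×P(i→A)
= 9/19×2/3 + 10/19×2/3
= 6/19 + 20/57 = 2/3

P = 2/3 ≈ 0.6667


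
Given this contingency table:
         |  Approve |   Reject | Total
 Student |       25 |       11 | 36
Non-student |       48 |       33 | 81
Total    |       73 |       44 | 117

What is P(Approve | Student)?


P(Approve | Student) = 25/(25+11) = 25/36

P(Approve|Student) = 25/36 ≈ 69.44%


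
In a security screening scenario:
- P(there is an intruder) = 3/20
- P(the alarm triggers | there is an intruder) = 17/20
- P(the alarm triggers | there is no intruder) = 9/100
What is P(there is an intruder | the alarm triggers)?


Using Bayes' theorem:
P(A|B) = P(B|A)·P(A) / P(B)

P(the alarm triggers) = 17/20 × 3/20 + 9/100 × 17/20
= 51/400 + 153/2000 = 51/250

P(there is an intruder|the alarm triggers) = (51/400) / (51/250) = 5/8

P(there is an intruder|the alarm triggers) = 5/8 ≈ 62.50%


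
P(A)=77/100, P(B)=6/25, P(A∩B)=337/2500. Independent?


P(A)×P(B) = 231/1250
P(A∩B) = 337/2500
Not equal → NOT independent

No, not independent


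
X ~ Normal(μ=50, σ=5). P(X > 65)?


z = (65-50)/5 = 3.0
P(X > 65) = 1 - P(Z ≤ 3.0) = 1 - 0.9987 = 0.0013

P(X > 65) ≈ 0.0013


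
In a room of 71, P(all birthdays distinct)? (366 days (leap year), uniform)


P(all different) = Π(366-i)/366 for i=0..70
= (366/366)×(365/366)×...×(296/366)
= 0.000694

P ≈ 0.0007 ≈ 0.07%


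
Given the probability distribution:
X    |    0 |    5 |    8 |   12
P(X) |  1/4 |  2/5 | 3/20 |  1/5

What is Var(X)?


E[X] = 28/5
E[X²] = 242/5
Var(X) = E[X²] - (E[X])² = 242/5 - 784/25 = 426/25

Var(X) = 426/25 ≈ 17.0400


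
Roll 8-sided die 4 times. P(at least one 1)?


P(no 1)^4 = (7/8)^4 = 2401/4096
P(≥1) = 1 - 2401/4096 = 1695/4096

P = 1695/4096 ≈ 41.38%


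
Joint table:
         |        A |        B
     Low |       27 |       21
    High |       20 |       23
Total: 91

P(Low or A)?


P(Low∨A) = P(Low) + P(A) - P(Low∧A)
= (48 + 47 - 27)/91 = 68/91

P = 68/91 ≈ 74.73%


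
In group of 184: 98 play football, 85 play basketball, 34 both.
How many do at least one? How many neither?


|A∪B| = 98+85-34 = 149
Neither = 184-149 = 35

At least one: 149; Neither: 35


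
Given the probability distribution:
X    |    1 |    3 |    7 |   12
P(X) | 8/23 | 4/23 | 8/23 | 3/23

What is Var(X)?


E[X] = 112/23
E[X²] = 868/23
Var(X) = E[X²] - (E[X])² = 868/23 - 12544/529 = 7420/529

Var(X) = 7420/529 ≈ 14.0265


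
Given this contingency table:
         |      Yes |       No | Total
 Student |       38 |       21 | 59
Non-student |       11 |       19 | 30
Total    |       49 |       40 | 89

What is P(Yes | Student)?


P(Yes | Student) = 38/(38+21) = 38/59

P(Yes|Student) = 38/59 ≈ 64.41%


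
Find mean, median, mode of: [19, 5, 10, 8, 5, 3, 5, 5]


Sorted: [3, 5, 5, 5, 5, 8, 10, 19]
Mean = 60/8 = 15/2
Median = 5
Freq: {19: 1, 5: 4, 10: 1, 8: 1, 3: 1}
Mode: [5]

Mean=15/2, Median=5, Mode=5


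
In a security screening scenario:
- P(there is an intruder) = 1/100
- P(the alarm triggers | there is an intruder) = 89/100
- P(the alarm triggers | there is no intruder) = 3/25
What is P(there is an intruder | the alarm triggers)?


Using Bayes' theorem:
P(A|B) = P(B|A)·P(A) / P(B)

P(the alarm triggers) = 89/100 × 1/100 + 3/25 × 99/100
= 89/10000 + 297/2500 = 1277/10000

P(there is an intruder|the alarm triggers) = (89/10000) / (1277/10000) = 89/1277

P(there is an intruder|the alarm triggers) = 89/1277 ≈ 6.97%


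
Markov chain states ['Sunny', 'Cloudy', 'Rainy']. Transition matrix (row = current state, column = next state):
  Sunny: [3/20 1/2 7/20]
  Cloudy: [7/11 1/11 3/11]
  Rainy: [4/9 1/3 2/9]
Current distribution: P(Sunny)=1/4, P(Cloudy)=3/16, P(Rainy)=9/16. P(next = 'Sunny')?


P(next=Sunny) = Σᵢ P(now=i)×P(i→Sunny)
= 1/4×3/20 + 3/16×7/11 + 9/16×4/9
= 3/80 + 21/176 + 1/4 = 179/440

P = 179/440 ≈ 0.4068


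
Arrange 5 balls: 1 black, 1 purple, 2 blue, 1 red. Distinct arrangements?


5!/(1!×1!×2!×1!) = 60

60


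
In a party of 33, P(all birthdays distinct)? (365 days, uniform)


P(all different) = Π(365-i)/365 for i=0..32
= (365/365)×(364/365)×...×(333/365)
= 0.225028

P ≈ 0.2250 ≈ 22.50%


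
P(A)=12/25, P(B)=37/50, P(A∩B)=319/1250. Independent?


P(A)×P(B) = 222/625
P(A∩B) = 319/1250
Not equal → NOT independent

No, not independent


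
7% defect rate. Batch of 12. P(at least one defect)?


P(all good) = (93/100)^12 = 418596297479370673535601/1000000000000000000000000
P(≥1 defect) = 581403702520629326464399/1000000000000000000000000

P = 581403702520629326464399/1000000000000000000000000 ≈ 58.14%


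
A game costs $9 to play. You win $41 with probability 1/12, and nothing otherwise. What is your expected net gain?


E[gain] = (41-9)×1/12 + (-9)×11/12
= 8/3 - 33/4 = -67/12

Expected net gain = $-67/12 ≈ $-5.58


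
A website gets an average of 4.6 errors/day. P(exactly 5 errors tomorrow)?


Poisson(λ=4.6): P(X=5) = e^(-λ)×λ^k/k!
= e^(-4.6) × 4.6^5 / 5!
≈ 0.01005183574 × 2059.62976 / 120 ≈ 0.172526

P(X=5) ≈ 0.172526 ≈ 17.25%


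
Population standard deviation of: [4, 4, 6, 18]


Mean = 32/4 = 8
  (4-8)²=16
  (4-8)²=16
  (6-8)²=4
  (18-8)²=100
Σ(x-μ)² = 136
σ² = 136/4 = 34

σ = √(34) ≈ 5.8310


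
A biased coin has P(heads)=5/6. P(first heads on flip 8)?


Geometric: P(X=8) = (1-p)^(k-1)×p = (1/6)^7×5/6 = 5/1679616

P(X=8) = 5/1679616 ≈ 0.00%


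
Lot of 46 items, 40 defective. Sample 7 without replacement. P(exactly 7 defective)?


Hypergeometric: C(40,7)×C(6,0)/C(46,7)
= 18643560×1/53524680 = 155363/446039

P(X=7) = 155363/446039 ≈ 34.83%


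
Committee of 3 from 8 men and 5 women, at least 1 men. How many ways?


Count by #men:
  1M,2W: C(8,1)×C(5,2)=80
  2M,1W: C(8,2)×C(5,1)=140
  3M,0W: C(8,3)×C(5,0)=56
Total = 276

276


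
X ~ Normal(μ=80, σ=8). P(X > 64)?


z = (64-80)/8 = -2.0
P(X > 64) = 1 - P(Z ≤ -2.0) = 1 - 0.0228 = 0.9772

P(X > 64) ≈ 0.9772


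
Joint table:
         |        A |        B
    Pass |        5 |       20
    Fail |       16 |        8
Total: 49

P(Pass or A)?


P(Pass∨A) = P(Pass) + P(A) - P(Pass∧A)
= (25 + 21 - 5)/49 = 41/49

P = 41/49 ≈ 83.67%


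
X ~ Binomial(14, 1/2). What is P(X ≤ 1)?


P(X ≤ 1) = Σ P(X=i) for i=0..1
P(X=0) = 1/16384
P(X=1) = 7/8192
Sum = 15/16384

P(X ≤ 1) = 15/16384 ≈ 0.09%


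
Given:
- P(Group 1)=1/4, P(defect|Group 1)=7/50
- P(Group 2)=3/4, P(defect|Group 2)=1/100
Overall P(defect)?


P(B) = Σ P(B|Aᵢ)×P(Aᵢ)
  7/50×1/4 = 7/200
  1/100×3/4 = 3/400
Sum = 17/400

P(defect) = 17/400 ≈ 4.25%


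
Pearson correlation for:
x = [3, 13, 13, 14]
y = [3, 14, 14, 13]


n=4, Σx=43, Σy=44, Σxy=555, Σx²=543, Σy²=570
r = (4×555 - 43×44)/√((4×543 - 43²)(4×570 - 44²))
= 328/√(323×344) = 328/√111112 ≈ 328/333.3347 ≈ 0.9840

r ≈ 0.9840


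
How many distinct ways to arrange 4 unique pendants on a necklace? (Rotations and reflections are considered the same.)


Free circular arrangements: rotations and reflections both identified.
(n-1)!/2 = 3!/2 = 6/2 = 3

3


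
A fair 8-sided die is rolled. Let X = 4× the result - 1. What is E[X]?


E[die] = (1+8)/2 = 9/2
E[X] = 4×9/2 - 1 = 17

E[X] = 17


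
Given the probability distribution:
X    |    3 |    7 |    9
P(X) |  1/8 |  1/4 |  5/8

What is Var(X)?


E[X] = 31/4
E[X²] = 64
Var(X) = E[X²] - (E[X])² = 64 - 961/16 = 63/16

Var(X) = 63/16 ≈ 3.9375


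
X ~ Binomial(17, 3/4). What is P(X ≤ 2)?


P(X ≤ 2) = Σ P(X=i) for i=0..2
P(X=0) = 1/17179869184
P(X=1) = 51/17179869184
P(X=2) = 153/2147483648
Sum = 319/4294967296

P(X ≤ 2) = 319/4294967296 ≈ 0.00%


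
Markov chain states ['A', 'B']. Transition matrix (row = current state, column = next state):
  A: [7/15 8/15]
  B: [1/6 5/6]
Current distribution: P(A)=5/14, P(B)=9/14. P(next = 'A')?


P(next=A) = Σᵢ P(now=i)×P(i→A)
= 5/14×7/15 + 9/14×1/6
= 1/6 + 3/28 = 23/84

P = 23/84 ≈ 0.2738


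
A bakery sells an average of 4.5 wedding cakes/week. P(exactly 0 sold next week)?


Poisson(λ=4.5): P(X=0) = e^(-λ)×λ^k/k!
= e^(-4.5) × 4.5^0 / 0!
≈ 0.01110899654 × 1 / 1 ≈ 0.011109

P(X=0) ≈ 0.011109 ≈ 1.11%


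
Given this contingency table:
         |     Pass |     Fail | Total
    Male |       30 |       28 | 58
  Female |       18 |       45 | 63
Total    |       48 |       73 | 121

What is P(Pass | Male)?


P(Pass | Male) = 30/(30+28) = 30/58 = 15/29

P(Pass|Male) = 15/29 ≈ 51.72%


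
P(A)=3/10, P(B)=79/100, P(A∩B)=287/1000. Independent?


P(A)×P(B) = 237/1000
P(A∩B) = 287/1000
Not equal → NOT independent

No, not independent


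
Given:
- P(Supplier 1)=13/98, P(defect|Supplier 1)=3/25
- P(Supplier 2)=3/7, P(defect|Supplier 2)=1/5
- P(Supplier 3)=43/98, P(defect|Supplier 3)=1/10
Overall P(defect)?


P(B) = Σ P(B|Aᵢ)×P(Aᵢ)
  3/25×13/98 = 39/2450
  1/5×3/7 = 3/35
  1/10×43/98 = 43/980
Sum = 713/4900

P(defect) = 713/4900 ≈ 14.55%


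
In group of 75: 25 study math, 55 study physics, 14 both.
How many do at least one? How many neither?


|A∪B| = 25+55-14 = 66
Neither = 75-66 = 9

At least one: 66; Neither: 9


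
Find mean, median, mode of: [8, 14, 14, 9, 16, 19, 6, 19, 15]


Sorted: [6, 8, 9, 14, 14, 15, 16, 19, 19]
Mean = 120/9 = 40/3
Median = 14
Freq: {8: 1, 14: 2, 9: 1, 16: 1, 19: 2, 6: 1, 15: 1}
Mode: [14, 19]

Mean=40/3, Median=14, Mode=[14, 19]


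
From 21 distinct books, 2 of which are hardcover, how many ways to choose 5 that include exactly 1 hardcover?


Choose 1 of the 2 hardcovers and 4 of the other 19 books:
C(2,1)×C(19,4) = 2×3876 = 7752

7752


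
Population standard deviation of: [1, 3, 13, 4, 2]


Mean = 23/5
  (1-23/5)²=324/25
  (3-23/5)²=64/25
  (13-23/5)²=1764/25
  (4-23/5)²=9/25
  (2-23/5)²=169/25
Σ(x-μ)² = 466/5
σ² = (466/5)/5 = 466/25

σ = √(466/25) ≈ 4.3174


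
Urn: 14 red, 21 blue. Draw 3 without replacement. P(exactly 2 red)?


Hypergeometric: C(14,2)×C(21,1)/C(35,3)
= 91×21/6545 = 273/935

P(X=2) = 273/935 ≈ 29.20%


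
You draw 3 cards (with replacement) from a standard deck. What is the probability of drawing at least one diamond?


P(not a diamond) = 39/52 = 3/4
P(none in 3 draws) = (3/4)^3 = 27/64
P(≥1 diamond) = 1 - 27/64 = 37/64

P = 37/64 ≈ 57.81%


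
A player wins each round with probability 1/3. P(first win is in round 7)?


Geometric: P(X=7) = (1-p)^(k-1)×p = (2/3)^6×1/3 = 64/2187

P(X=7) = 64/2187 ≈ 2.93%


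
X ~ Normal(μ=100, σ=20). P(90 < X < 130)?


z₁=(90-100)/20=-0.5, z₂=(130-100)/20=1.5
P = Φ(1.5) - Φ(-0.5) = 0.933193 - 0.308538 = 0.624655 ≈ 0.6247

P(90 < X < 130) ≈ 0.6247


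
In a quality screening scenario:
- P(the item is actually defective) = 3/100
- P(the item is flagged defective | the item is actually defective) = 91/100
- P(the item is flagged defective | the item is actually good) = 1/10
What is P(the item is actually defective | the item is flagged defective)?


Using Bayes' theorem:
P(A|B) = P(B|A)·P(A) / P(B)

P(the item is flagged defective) = 91/100 × 3/100 + 1/10 × 97/100
= 273/10000 + 97/1000 = 1243/10000

P(the item is actually defective|the item is flagged defective) = (273/10000) / (1243/10000) = 273/1243

P(the item is actually defective|the item is flagged defective) = 273/1243 ≈ 21.96%


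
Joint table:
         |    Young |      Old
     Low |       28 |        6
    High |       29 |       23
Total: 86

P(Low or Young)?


P(Low∨Young) = P(Low) + P(Young) - P(Low∧Young)
= (34 + 57 - 28)/86 = 63/86

P = 63/86 ≈ 73.26%


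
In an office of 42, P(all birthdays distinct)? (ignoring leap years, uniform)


P(all different) = Π(365-i)/365 for i=0..41
= (365/365)×(364/365)×...×(324/365)
= 0.085970

P ≈ 0.0860 ≈ 8.60%


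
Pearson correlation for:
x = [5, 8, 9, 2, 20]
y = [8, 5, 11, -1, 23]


n=5, Σx=44, Σy=46, Σxy=637, Σx²=574, Σy²=740
r = (5×637 - 44×46)/√((5×574 - 44²)(5×740 - 46²))
= 1161/√(934×1584) = 1161/√1479456 ≈ 1161/1216.3289 ≈ 0.9545

r ≈ 0.9545


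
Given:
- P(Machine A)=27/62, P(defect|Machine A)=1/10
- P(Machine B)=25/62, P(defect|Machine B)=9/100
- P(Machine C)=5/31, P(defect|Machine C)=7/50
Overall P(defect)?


P(B) = Σ P(B|Aᵢ)×P(Aᵢ)
  1/10×27/62 = 27/620
  9/100×25/62 = 9/248
  7/50×5/31 = 7/310
Sum = 127/1240

P(defect) = 127/1240 ≈ 10.24%


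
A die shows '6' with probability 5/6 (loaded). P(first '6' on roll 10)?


Geometric: P(X=10) = (1-p)^(k-1)×p = (1/6)^9×5/6 = 5/60466176

P(X=10) = 5/60466176 ≈ 0.00%


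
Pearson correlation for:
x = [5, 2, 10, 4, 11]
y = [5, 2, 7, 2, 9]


n=5, Σx=32, Σy=25, Σxy=206, Σx²=266, Σy²=163
r = (5×206 - 32×25)/√((5×266 - 32²)(5×163 - 25²))
= 230/√(306×190) = 230/√58140 ≈ 230/241.1224 ≈ 0.9539

r ≈ 0.9539


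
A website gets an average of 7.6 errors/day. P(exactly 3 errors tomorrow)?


Poisson(λ=7.6): P(X=3) = e^(-λ)×λ^k/k!
= e^(-7.6) × 7.6^3 / 3!
≈ 0.0005004514334 × 438.976 / 6 ≈ 0.036614

P(X=3) ≈ 0.036614 ≈ 3.66%


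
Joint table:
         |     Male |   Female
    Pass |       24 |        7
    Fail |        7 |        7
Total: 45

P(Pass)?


P(Pass) = (24+7)/45 = 31/45

P(Pass) = 31/45 ≈ 68.89%


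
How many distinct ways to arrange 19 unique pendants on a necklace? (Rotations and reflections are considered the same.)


Free circular arrangements: rotations and reflections both identified.
(n-1)!/2 = 18!/2 = 6402373705728000/2 = 3201186852864000

3201186852864000


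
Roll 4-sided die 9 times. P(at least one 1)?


P(no 1)^9 = (3/4)^9 = 19683/262144
P(≥1) = 1 - 19683/262144 = 242461/262144

P = 242461/262144 ≈ 92.49%


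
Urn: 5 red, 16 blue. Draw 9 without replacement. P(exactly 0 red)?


Hypergeometric: C(5,0)×C(16,9)/C(21,9)
= 1×11440/293930 = 88/2261

P(X=0) = 88/2261 ≈ 3.89%


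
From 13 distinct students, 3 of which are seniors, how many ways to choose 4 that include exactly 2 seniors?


Choose 2 of the 3 seniors and 2 of the other 10 students:
C(3,2)×C(10,2) = 3×45 = 135

135


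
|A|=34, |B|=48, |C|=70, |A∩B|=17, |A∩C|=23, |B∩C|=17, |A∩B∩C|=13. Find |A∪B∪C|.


|A∪B∪C| = 34+48+70-17-23-17+13 = 108

|A∪B∪C| = 108


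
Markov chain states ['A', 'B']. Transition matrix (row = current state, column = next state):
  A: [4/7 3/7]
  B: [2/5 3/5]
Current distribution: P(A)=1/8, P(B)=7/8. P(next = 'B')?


P(next=B) = Σᵢ P(now=i)×P(i→B)
= 1/8×3/7 + 7/8×3/5
= 3/56 + 21/40 = 81/140

P = 81/140 ≈ 0.5786


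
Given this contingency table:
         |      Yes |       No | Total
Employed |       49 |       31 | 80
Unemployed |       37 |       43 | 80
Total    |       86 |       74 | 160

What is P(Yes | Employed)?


P(Yes | Employed) = 49/(49+31) = 49/80

P(Yes|Employed) = 49/80 ≈ 61.25%


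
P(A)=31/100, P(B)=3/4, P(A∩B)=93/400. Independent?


P(A)×P(B) = 93/400
P(A∩B) = 93/400
Equal ✓ → Independent

Yes, independent


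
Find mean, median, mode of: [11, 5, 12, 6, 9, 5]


Sorted: [5, 5, 6, 9, 11, 12]
Mean = 48/6 = 8
Median = 15/2
Freq: {11: 1, 5: 2, 12: 1, 6: 1, 9: 1}
Mode: [5]

Mean=8, Median=15/2, Mode=5


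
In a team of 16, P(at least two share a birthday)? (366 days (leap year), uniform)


P(all different) = Π(366-i)/366 for i=0..15
= 0.717059
P(match) = 1 - 0.717059 = 0.282941

P ≈ 0.2829 ≈ 28.29%


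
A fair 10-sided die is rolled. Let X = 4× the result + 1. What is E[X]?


E[die] = (1+10)/2 = 11/2
E[X] = 4×11/2 + 1 = 23

E[X] = 23


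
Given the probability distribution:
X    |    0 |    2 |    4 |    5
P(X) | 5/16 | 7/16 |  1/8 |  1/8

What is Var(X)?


E[X] = 2
E[X²] = 55/8
Var(X) = E[X²] - (E[X])² = 55/8 - 4 = 23/8

Var(X) = 23/8 ≈ 2.8750


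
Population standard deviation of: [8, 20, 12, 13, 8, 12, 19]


Mean = 92/7
  (8-92/7)²=1296/49
  (20-92/7)²=2304/49
  (12-92/7)²=64/49
  (13-92/7)²=1/49
  (8-92/7)²=1296/49
  (12-92/7)²=64/49
  (19-92/7)²=1681/49
Σ(x-μ)² = 958/7
σ² = (958/7)/7 = 958/49

σ = √(958/49) ≈ 4.4217


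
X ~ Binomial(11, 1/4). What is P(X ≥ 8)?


P(X ≥ 8) = Σ P(X=i) for i=8..11
P(X=8) = 4455/4194304
P(X=9) = 495/4194304
P(X=10) = 33/4194304
P(X=11) = 1/4194304
Sum = 623/524288

P(X ≥ 8) = 623/524288 ≈ 0.12%


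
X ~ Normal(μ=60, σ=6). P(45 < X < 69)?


z₁=(45-60)/6=-2.5, z₂=(69-60)/6=1.5
P = Φ(1.5) - Φ(-2.5) = 0.933193 - 0.006210 = 0.926983 ≈ 0.9270

P(45 < X < 69) ≈ 0.9270


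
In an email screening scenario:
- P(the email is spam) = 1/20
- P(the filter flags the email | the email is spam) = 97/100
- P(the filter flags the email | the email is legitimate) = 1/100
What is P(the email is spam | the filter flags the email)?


Using Bayes' theorem:
P(A|B) = P(B|A)·P(A) / P(B)

P(the filter flags the email) = 97/100 × 1/20 + 1/100 × 19/20
= 97/2000 + 19/2000 = 29/500

P(the email is spam|the filter flags the email) = (97/2000) / (29/500) = 97/116

P(the email is spam|the filter flags the email) = 97/116 ≈ 83.62%


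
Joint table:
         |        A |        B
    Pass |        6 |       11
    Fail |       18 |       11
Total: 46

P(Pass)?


P(Pass) = (6+11)/46 = 17/46

P(Pass) = 17/46 ≈ 36.96%


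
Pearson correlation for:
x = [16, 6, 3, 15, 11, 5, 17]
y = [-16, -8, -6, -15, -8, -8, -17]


n=7, Σx=73, Σy=-78, Σxy=-964, Σx²=961, Σy²=998
r = (7×(-964) - 73×(-78))/√((7×961 - 73²)(7×998 - (-78)²))
= -1054/√(1398×902) = -1054/√1260996 ≈ -1054/1122.9408 ≈ -0.9386

r ≈ -0.9386


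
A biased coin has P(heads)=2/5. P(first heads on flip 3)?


Geometric: P(X=3) = (1-p)^(k-1)×p = (3/5)^2×2/5 = 18/125

P(X=3) = 18/125 ≈ 14.40%


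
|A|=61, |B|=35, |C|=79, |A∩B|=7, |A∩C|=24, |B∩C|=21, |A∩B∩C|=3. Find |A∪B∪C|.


|A∪B∪C| = 61+35+79-7-24-21+3 = 126

|A∪B∪C| = 126


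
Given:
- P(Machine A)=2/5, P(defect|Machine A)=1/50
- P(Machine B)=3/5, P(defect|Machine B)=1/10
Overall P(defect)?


P(B) = Σ P(B|Aᵢ)×P(Aᵢ)
  1/50×2/5 = 1/125
  1/10×3/5 = 3/50
Sum = 17/250

P(defect) = 17/250 ≈ 6.80%


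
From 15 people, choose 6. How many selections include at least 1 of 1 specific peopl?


Complement: C(15,6) - C(14,6) = 5005 - 3003 = 2002

2002


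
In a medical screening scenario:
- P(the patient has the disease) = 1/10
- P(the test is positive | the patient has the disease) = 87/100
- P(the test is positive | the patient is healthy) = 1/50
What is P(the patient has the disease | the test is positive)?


Using Bayes' theorem:
P(A|B) = P(B|A)·P(A) / P(B)

P(the test is positive) = 87/100 × 1/10 + 1/50 × 9/10
= 87/1000 + 9/500 = 21/200

P(the patient has the disease|the test is positive) = (87/1000) / (21/200) = 29/35

P(the patient has the disease|the test is positive) = 29/35 ≈ 82.86%


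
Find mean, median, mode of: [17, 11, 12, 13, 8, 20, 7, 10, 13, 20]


Sorted: [7, 8, 10, 11, 12, 13, 13, 17, 20, 20]
Mean = 131/10
Median = 25/2
Freq: {17: 1, 11: 1, 12: 1, 13: 2, 8: 1, 20: 2, 7: 1, 10: 1}
Mode: [13, 20]

Mean=131/10, Median=25/2, Mode=[13, 20]


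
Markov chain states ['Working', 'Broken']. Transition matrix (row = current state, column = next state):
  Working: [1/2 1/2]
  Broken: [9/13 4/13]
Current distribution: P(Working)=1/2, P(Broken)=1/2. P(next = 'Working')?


P(next=Working) = Σᵢ P(now=i)×P(i→Working)
= 1/2×1/2 + 1/2×9/13
= 1/4 + 9/26 = 31/52

P = 31/52 ≈ 0.5962


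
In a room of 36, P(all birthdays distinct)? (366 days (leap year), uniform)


P(all different) = Π(366-i)/366 for i=0..35
= (366/366)×(365/366)×...×(331/366)
= 0.168667

P ≈ 0.1687 ≈ 16.87%


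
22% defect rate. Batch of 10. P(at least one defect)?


P(all good) = (39/50)^10 = 8140406085191601/97656250000000000
P(≥1 defect) = 89515843914808399/97656250000000000

P = 89515843914808399/97656250000000000 ≈ 91.66%


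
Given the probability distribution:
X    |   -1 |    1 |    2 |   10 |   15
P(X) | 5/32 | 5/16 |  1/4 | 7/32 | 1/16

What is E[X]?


E[X] = Σ x·P(X=x)
= (-1)×(5/32) + (1)×(5/16) + (2)×(1/4) + (10)×(7/32) + (15)×(1/16)
= 121/32

E[X] = 121/32


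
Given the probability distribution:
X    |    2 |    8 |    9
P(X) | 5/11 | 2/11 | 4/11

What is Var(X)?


E[X] = 62/11
E[X²] = 472/11
Var(X) = E[X²] - (E[X])² = 472/11 - 3844/121 = 1348/121

Var(X) = 1348/121 ≈ 11.1405


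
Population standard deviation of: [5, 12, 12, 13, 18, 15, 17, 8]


Mean = 100/8 = 25/2
  (5-25/2)²=225/4
  (12-25/2)²=1/4
  (12-25/2)²=1/4
  (13-25/2)²=1/4
  (18-25/2)²=121/4
  (15-25/2)²=25/4
  (17-25/2)²=81/4
  (8-25/2)²=81/4
Σ(x-μ)² = 134
σ² = 134/8 = 67/4

σ = √(67/4) ≈ 4.0927


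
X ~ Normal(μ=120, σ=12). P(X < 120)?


z = (120-120)/12 = 0.0
P(Z < 0.0) = 0.5000

P(X < 120) ≈ 0.5000


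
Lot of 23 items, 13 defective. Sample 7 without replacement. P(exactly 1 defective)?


Hypergeometric: C(13,1)×C(10,6)/C(23,7)
= 13×210/245157 = 910/81719

P(X=1) = 910/81719 ≈ 1.11%


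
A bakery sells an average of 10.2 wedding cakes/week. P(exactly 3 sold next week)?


Poisson(λ=10.2): P(X=3) = e^(-λ)×λ^k/k!
= e^(-10.2) × 10.2^3 / 3!
≈ 3.717031868e-05 × 1061.208 / 6 ≈ 0.006574

P(X=3) ≈ 0.006574 ≈ 0.66%


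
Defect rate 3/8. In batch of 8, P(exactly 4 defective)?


Binomial: P(X=4) = C(8,4)×p^4×(1-p)^4
= 70 × 81/4096 × 625/4096 = 1771875/8388608

P(X=4) = 1771875/8388608 ≈ 21.12%


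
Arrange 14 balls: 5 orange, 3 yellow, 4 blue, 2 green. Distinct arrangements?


14!/(5!×3!×4!×2!) = 2522520

2522520


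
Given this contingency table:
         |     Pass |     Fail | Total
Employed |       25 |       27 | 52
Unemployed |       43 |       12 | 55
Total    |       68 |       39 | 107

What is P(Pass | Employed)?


P(Pass | Employed) = 25/(25+27) = 25/52

P(Pass|Employed) = 25/52 ≈ 48.08%


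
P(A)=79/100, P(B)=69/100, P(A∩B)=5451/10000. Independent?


P(A)×P(B) = 5451/10000
P(A∩B) = 5451/10000
Equal ✓ → Independent

Yes, independent


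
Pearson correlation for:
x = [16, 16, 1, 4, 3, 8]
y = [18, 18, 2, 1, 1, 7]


n=6, Σx=48, Σy=47, Σxy=641, Σx²=602, Σy²=703
r = (6×641 - 48×47)/√((6×602 - 48²)(6×703 - 47²))
= 1590/√(1308×2009) = 1590/√2627772 ≈ 1590/1621.0404 ≈ 0.9809

r ≈ 0.9809


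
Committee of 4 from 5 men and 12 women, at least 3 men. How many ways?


Count by #men:
  3M,1W: C(5,3)×C(12,1)=120
  4M,0W: C(5,4)×C(12,0)=5
Total = 125

125


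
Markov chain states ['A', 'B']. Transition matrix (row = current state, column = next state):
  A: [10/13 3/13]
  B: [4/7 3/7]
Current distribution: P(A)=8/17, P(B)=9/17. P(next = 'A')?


P(next=A) = Σᵢ P(now=i)×P(i→A)
= 8/17×10/13 + 9/17×4/7
= 80/221 + 36/119 = 1028/1547

P = 1028/1547 ≈ 0.6645


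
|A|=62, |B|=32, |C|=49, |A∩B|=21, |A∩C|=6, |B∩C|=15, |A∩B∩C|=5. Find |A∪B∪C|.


|A∪B∪C| = 62+32+49-21-6-15+5 = 106

|A∪B∪C| = 106


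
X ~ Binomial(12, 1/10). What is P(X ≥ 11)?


P(X ≥ 11) = Σ P(X=i) for i=11..12
P(X=11) = 27/250000000000
P(X=12) = 1/1000000000000
Sum = 109/1000000000000

P(X ≥ 11) = 109/1000000000000 ≈ 0.00%


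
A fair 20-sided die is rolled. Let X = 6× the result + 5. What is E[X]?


E[die] = (1+20)/2 = 21/2
E[X] = 6×21/2 + 5 = 68

E[X] = 68


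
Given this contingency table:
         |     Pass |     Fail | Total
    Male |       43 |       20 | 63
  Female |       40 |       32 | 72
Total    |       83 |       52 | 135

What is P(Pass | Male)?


P(Pass | Male) = 43/(43+20) = 43/63

P(Pass|Male) = 43/63 ≈ 68.25%


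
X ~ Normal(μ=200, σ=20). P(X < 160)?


z = (160-200)/20 = -2.0
P(Z < -2.0) = 0.0228

P(X < 160) ≈ 0.0228


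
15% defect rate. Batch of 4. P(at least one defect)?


P(all good) = (17/20)^4 = 83521/160000
P(≥1 defect) = 76479/160000

P = 76479/160000 ≈ 47.80%


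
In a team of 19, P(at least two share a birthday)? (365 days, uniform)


P(all different) = Π(365-i)/365 for i=0..18
= 0.620881
P(match) = 1 - 0.620881 = 0.379119

P ≈ 0.3791 ≈ 37.91%


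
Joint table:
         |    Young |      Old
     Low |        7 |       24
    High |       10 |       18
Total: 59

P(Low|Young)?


P(Low|Young) = 7/(7+10) = 7/17

P = 7/17 ≈ 41.18%


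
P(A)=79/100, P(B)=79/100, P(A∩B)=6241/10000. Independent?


P(A)×P(B) = 6241/10000
P(A∩B) = 6241/10000
Equal ✓ → Independent

Yes, independent


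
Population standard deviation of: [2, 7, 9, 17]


Mean = 35/4
  (2-35/4)²=729/16
  (7-35/4)²=49/16
  (9-35/4)²=1/16
  (17-35/4)²=1089/16
Σ(x-μ)² = 467/4
σ² = (467/4)/4 = 467/16

σ = √(467/16) ≈ 5.4025


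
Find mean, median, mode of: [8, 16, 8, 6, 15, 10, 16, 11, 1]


Sorted: [1, 6, 8, 8, 10, 11, 15, 16, 16]
Mean = 91/9
Median = 10
Freq: {8: 2, 16: 2, 6: 1, 15: 1, 10: 1, 11: 1, 1: 1}
Mode: [8, 16]

Mean=91/9, Median=10, Mode=[8, 16]


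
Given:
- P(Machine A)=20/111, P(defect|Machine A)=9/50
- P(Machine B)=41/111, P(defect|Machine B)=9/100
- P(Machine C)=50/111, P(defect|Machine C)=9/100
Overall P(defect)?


P(B) = Σ P(B|Aᵢ)×P(Aᵢ)
  9/50×20/111 = 6/185
  9/100×41/111 = 123/3700
  9/100×50/111 = 3/74
Sum = 393/3700

P(defect) = 393/3700 ≈ 10.62%


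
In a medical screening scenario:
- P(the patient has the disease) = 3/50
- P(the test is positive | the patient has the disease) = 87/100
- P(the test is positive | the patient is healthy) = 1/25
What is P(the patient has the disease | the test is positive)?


Using Bayes' theorem:
P(A|B) = P(B|A)·P(A) / P(B)

P(the test is positive) = 87/100 × 3/50 + 1/25 × 47/50
= 261/5000 + 47/1250 = 449/5000

P(the patient has the disease|the test is positive) = (261/5000) / (449/5000) = 261/449

P(the patient has the disease|the test is positive) = 261/449 ≈ 58.13%


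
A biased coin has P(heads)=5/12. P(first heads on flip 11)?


Geometric: P(X=11) = (1-p)^(k-1)×p = (7/12)^10×5/12 = 1412376245/743008370688

P(X=11) = 1412376245/743008370688 ≈ 0.19%


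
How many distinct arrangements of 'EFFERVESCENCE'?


Letters: 13, freq: {'E': 5, 'F': 2, 'R': 1, 'V': 1, 'S': 1, 'C': 2, 'N': 1}
13!/(5!×2!×1!×1!×1!×2!×1!) = 6227020800/480 = 12972960

12972960


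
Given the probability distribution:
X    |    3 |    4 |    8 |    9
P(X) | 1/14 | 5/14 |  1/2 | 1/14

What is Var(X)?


E[X] = 44/7
E[X²] = 309/7
Var(X) = E[X²] - (E[X])² = 309/7 - 1936/49 = 227/49

Var(X) = 227/49 ≈ 4.6327


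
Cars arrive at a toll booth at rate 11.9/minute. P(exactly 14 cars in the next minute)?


Poisson(λ=11.9): P(X=14) = e^(-λ)×λ^k/k!
= e^(-11.9) × 11.9^14 / 14!
≈ 6.790404807e-06 × 1.14197726929e+15 / 87178291200 ≈ 0.088950

P(X=14) ≈ 0.088950 ≈ 8.89%
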